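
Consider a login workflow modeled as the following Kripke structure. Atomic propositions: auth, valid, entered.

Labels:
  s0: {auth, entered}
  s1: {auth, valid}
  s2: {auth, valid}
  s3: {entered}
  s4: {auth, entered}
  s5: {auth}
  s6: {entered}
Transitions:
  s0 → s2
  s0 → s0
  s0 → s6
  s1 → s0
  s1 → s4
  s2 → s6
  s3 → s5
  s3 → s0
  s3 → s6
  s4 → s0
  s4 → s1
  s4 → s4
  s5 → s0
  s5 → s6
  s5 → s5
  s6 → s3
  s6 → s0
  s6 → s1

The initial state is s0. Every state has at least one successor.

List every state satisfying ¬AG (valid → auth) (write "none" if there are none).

States satisfying valid → auth: {s0, s1, s2, s3, s4, s5, s6}.
States satisfying AG (valid → auth): {s0, s1, s2, s3, s4, s5, s6}.
States satisfying ¬AG (valid → auth): ∅.

none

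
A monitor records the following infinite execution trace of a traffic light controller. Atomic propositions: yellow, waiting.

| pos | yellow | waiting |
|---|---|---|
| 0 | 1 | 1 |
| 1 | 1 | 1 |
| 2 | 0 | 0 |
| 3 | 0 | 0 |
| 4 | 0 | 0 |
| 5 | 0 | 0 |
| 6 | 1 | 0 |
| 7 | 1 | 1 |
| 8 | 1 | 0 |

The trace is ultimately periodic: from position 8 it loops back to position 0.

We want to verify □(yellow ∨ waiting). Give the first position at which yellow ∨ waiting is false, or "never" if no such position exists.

2

Check yellow ∨ waiting at each position in order: 0 ✓, 1 ✓.
At position 2 the labels are {}, so yellow ∨ waiting is false there. This is the first violation.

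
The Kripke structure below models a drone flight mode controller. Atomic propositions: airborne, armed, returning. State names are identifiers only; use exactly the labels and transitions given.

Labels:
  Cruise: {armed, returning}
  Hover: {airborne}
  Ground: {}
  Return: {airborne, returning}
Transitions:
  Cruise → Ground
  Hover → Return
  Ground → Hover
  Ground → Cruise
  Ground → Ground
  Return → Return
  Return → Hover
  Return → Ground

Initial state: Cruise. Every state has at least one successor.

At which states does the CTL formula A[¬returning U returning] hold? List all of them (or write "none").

{Cruise, Hover, Return}

States satisfying ¬returning: {Hover, Ground}.
States satisfying returning: {Cruise, Return}.
States satisfying A[¬returning U returning]: {Cruise, Hover, Return}.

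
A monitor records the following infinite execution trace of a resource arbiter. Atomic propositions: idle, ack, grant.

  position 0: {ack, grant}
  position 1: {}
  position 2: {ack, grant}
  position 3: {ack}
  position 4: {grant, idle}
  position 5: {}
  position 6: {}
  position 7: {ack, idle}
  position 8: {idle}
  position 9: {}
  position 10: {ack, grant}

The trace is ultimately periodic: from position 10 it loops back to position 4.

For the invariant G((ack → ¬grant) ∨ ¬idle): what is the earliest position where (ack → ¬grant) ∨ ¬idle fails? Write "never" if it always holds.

(ack → ¬grant) ∨ ¬idle holds at every position 0..10, and those are all the positions the trace ever visits, so the invariant G((ack → ¬grant) ∨ ¬idle) is never violated.

never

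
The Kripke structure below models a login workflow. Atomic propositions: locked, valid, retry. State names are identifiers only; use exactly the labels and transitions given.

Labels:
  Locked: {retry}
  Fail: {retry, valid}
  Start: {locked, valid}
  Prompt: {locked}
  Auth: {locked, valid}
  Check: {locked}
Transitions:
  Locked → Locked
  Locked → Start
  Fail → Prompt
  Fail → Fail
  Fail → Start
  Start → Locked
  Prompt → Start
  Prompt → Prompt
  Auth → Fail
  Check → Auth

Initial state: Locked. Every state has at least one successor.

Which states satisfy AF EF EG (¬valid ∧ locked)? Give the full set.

States satisfying EF EG (¬valid ∧ locked): {Fail, Prompt, Auth, Check}.
States satisfying AF EF EG (¬valid ∧ locked): {Fail, Prompt, Auth, Check}.

{Fail, Prompt, Auth, Check}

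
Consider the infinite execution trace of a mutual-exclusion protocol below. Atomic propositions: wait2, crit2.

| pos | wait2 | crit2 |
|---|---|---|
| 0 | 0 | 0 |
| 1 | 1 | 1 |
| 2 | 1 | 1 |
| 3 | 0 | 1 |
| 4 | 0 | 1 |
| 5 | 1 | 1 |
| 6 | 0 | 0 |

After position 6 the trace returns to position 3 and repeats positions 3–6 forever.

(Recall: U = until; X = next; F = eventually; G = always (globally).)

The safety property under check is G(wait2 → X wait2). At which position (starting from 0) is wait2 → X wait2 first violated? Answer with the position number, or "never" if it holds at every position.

Check wait2 → X wait2 at each position in order: 0 ✓, 1 ✓.
At position 2 the labels are {crit2, wait2} and the next position 3 has {crit2}, so wait2 → X wait2 is false there. This is the first violation.

2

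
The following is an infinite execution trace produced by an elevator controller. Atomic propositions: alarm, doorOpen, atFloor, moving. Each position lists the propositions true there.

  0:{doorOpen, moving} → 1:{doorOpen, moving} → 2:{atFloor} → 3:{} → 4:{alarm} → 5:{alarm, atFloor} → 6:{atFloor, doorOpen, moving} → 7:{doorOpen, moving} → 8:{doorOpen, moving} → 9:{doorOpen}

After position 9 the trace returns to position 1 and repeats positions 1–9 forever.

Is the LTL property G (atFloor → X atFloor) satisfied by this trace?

atFloor → X atFloor must hold at every position from 0 onward. It fails at position 2, so G (atFloor → X atFloor) is false.
Positions where atFloor holds: 2, 5, 6.
Check X atFloor at each: 2→fails, 5→ok, 6→fails.

Violated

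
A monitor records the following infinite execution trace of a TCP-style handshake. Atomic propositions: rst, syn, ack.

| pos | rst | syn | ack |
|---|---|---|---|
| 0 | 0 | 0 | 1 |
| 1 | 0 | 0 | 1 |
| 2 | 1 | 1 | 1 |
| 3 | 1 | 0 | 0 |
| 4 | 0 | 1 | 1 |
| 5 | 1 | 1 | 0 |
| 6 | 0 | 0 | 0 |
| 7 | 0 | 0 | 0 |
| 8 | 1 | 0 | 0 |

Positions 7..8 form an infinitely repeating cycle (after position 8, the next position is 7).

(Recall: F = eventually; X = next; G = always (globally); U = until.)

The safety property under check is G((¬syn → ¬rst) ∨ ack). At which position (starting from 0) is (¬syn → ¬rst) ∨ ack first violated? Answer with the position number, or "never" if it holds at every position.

3

Check (¬syn → ¬rst) ∨ ack at each position in order: 0 ✓, 1 ✓, 2 ✓.
At position 3 the labels are {rst}, so (¬syn → ¬rst) ∨ ack is false there. This is the first violation.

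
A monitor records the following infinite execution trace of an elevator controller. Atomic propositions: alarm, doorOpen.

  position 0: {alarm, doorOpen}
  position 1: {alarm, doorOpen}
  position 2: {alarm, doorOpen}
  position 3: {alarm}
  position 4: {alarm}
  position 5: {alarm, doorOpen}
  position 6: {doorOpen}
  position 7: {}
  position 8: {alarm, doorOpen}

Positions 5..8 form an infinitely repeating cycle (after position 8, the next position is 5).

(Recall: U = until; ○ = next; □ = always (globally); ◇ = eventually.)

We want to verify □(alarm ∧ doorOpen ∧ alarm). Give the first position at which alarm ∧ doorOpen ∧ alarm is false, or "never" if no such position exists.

Check alarm ∧ doorOpen ∧ alarm at each position in order: 0 ✓, 1 ✓, 2 ✓.
At position 3 the labels are {alarm}, so alarm ∧ doorOpen ∧ alarm is false there. This is the first violation.

3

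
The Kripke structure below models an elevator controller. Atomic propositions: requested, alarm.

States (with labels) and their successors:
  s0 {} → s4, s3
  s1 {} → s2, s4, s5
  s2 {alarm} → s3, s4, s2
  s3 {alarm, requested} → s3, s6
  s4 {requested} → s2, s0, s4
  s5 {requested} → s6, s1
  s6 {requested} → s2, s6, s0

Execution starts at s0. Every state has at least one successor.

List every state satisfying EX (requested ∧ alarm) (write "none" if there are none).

{s0, s2, s3}

States satisfying requested ∧ alarm: {s3}.
States satisfying EX (requested ∧ alarm): {s0, s2, s3}.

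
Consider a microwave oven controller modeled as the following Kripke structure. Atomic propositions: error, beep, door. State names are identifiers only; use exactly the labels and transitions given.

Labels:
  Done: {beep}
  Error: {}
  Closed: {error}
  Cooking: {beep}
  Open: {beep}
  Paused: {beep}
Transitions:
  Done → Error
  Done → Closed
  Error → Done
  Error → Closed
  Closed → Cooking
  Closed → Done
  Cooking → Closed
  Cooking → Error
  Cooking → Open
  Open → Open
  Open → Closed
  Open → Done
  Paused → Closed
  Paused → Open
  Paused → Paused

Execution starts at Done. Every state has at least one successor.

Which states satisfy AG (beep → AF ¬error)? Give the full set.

States satisfying beep → AF ¬error: {Done, Error, Closed, Cooking, Open, Paused}.
States satisfying AG (beep → AF ¬error): {Done, Error, Closed, Cooking, Open, Paused}.

{Done, Error, Closed, Cooking, Open, Paused}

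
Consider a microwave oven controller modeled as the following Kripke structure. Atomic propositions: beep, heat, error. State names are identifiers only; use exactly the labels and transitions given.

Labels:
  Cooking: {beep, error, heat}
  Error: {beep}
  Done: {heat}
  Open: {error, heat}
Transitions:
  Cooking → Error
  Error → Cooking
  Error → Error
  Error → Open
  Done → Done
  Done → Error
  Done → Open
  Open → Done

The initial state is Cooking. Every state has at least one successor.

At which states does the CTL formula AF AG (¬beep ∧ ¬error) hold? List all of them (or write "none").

States satisfying AG (¬beep ∧ ¬error): ∅.
States satisfying AF AG (¬beep ∧ ¬error): ∅.

none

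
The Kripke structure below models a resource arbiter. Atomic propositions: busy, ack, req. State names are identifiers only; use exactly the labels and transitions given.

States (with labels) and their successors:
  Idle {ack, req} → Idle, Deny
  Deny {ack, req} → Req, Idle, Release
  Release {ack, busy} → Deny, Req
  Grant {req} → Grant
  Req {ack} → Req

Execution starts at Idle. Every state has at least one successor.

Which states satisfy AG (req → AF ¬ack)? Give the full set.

{Grant, Req}

States satisfying req → AF ¬ack: {Release, Grant, Req}.
States satisfying AG (req → AF ¬ack): {Grant, Req}.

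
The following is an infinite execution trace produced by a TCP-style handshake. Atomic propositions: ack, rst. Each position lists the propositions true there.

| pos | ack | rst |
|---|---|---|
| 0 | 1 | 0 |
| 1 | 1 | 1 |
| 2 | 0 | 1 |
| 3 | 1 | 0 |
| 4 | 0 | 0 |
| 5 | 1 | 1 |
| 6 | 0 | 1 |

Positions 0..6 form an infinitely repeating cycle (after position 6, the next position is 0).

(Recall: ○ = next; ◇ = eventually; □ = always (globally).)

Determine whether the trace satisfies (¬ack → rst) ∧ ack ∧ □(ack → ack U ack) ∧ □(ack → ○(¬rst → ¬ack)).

Yes

ack → ○(¬rst → ¬ack) holds at every position 0..6, and those are all positions ever visited, so □(ack → ○(¬rst → ¬ack)) holds.
Positions where ack holds: 0, 1, 3, 5.
Check ○(¬rst → ¬ack) at each: 0→ok, 1→ok, 3→ok, 5→ok.
At position 0: (¬ack → rst) ∧ ack ∧ □(ack → ack U ack) is true; □(ack → ○(¬rst → ¬ack)) is true; so (¬ack → rst) ∧ ack ∧ □(ack → ack U ack) ∧ □(ack → ○(¬rst → ¬ack)) is true.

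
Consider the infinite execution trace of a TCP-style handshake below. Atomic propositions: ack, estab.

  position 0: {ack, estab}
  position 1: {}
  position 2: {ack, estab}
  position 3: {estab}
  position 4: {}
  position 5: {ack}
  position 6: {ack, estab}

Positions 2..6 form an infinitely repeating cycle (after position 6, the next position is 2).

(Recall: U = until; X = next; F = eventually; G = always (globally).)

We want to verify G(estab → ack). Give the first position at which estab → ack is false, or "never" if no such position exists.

Check estab → ack at each position in order: 0 ✓, 1 ✓, 2 ✓.
At position 3 the labels are {estab}, so estab → ack is false there. This is the first violation.

3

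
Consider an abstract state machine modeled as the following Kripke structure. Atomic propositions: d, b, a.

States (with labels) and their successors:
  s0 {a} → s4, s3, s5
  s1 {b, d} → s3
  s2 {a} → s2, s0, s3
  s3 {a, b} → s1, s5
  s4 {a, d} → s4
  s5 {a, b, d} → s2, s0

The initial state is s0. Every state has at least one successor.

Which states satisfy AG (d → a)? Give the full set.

{s4}

States satisfying d → a: {s0, s2, s3, s4, s5}.
States satisfying AG (d → a): {s4}.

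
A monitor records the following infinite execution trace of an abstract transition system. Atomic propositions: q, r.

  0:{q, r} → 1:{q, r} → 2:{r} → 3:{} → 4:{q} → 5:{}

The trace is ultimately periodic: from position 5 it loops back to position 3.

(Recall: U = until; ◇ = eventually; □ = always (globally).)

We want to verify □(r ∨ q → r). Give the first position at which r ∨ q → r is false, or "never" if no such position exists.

Check r ∨ q → r at each position in order: 0 ✓, 1 ✓, 2 ✓, 3 ✓.
At position 4 the labels are {q}, so r ∨ q → r is false there. This is the first violation.

4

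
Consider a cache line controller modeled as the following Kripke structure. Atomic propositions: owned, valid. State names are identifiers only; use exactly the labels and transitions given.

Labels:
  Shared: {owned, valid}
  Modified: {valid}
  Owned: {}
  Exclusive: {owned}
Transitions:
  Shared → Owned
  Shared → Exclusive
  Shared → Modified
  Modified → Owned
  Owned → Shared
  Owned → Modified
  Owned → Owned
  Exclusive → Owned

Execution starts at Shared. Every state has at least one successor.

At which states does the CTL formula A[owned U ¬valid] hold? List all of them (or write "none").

States satisfying owned: {Shared, Exclusive}.
States satisfying ¬valid: {Owned, Exclusive}.
States satisfying A[owned U ¬valid]: {Owned, Exclusive}.

{Owned, Exclusive}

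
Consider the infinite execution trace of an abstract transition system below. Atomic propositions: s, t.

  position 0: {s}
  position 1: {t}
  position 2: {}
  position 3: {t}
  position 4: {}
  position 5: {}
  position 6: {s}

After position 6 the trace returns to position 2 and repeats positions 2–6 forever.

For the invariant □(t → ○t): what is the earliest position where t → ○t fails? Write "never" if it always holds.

Check t → ○t at each position in order: 0 ✓.
At position 1 the labels are {t} and the next position 2 has {}, so t → ○t is false there. This is the first violation.

1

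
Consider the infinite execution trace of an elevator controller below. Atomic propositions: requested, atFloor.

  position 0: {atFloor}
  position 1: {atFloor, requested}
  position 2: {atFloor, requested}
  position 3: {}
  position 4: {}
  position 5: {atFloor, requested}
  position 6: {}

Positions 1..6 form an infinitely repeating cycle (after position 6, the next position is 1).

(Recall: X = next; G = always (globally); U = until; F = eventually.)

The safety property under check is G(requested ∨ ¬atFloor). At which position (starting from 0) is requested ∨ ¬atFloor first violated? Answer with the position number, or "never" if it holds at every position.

0

At position 0 the labels are {atFloor}, so requested ∨ ¬atFloor is false there. This is the first violation.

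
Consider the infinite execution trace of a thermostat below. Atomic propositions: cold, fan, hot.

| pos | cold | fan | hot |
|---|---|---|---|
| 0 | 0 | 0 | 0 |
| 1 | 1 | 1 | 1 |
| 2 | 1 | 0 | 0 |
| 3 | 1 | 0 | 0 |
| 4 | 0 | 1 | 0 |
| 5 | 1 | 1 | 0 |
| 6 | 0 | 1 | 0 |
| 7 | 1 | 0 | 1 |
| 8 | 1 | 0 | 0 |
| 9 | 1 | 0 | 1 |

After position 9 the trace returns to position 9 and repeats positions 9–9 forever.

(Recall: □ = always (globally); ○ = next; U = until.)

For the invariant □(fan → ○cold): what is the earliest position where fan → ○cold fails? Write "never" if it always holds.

5

Check fan → ○cold at each position in order: 0 ✓, 1 ✓, 2 ✓, 3 ✓, 4 ✓.
At position 5 the labels are {cold, fan} and the next position 6 has {fan}, so fan → ○cold is false there. This is the first violation.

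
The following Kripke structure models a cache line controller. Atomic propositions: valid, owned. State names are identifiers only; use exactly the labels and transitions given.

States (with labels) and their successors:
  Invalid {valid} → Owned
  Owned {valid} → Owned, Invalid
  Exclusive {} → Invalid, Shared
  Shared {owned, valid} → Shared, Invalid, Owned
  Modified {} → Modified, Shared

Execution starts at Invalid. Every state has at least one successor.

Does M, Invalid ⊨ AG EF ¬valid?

No

States satisfying EF ¬valid: {Exclusive, Modified}.
States satisfying AG EF ¬valid: ∅.
Invalid is reachable from Invalid and violates EF ¬valid, so AG fails at Invalid.
Invalid ∉ Sat(AG EF ¬valid).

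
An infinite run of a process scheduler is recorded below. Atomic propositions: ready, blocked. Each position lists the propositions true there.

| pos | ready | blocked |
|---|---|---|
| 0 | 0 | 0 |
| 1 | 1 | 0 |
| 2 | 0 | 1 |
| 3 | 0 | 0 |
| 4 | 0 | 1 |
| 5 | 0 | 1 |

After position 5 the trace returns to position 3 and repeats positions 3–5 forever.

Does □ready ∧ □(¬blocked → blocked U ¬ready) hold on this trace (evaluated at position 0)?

No

ready must hold at every position from 0 onward. It fails at position 0, so □ready is false.
¬blocked → blocked U ¬ready must hold at every position from 0 onward. It fails at position 1, so □(¬blocked → blocked U ¬ready) is false.
Positions where ¬blocked holds: 0, 1, 3.
Check blocked U ¬ready at each: 0→ok, 1→fails, 3→ok.
At position 0: □ready is false; □(¬blocked → blocked U ¬ready) is false; so □ready ∧ □(¬blocked → blocked U ¬ready) is false.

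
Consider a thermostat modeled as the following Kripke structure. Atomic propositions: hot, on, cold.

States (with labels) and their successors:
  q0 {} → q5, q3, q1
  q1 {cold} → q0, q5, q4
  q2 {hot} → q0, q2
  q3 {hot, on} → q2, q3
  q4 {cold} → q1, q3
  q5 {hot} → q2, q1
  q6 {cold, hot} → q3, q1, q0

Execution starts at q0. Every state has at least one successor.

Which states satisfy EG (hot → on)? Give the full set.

States satisfying hot → on: {q0, q1, q3, q4}.
States satisfying EG (hot → on): {q0, q1, q3, q4}.

{q0, q1, q3, q4}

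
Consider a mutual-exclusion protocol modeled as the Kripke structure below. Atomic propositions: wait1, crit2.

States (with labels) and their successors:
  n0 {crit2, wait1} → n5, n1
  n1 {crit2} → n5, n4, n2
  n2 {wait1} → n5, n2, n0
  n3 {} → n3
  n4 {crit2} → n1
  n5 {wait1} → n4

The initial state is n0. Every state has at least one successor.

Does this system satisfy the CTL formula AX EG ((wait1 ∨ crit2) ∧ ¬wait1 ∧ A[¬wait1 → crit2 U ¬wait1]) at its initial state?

Violated

States satisfying AX EG ((wait1 ∨ crit2) ∧ ¬wait1 ∧ A[¬wait1 → crit2 U ¬wait1]): {n4, n5}.
n0 ∉ Sat(AX EG ((wait1 ∨ crit2) ∧ ¬wait1 ∧ A[¬wait1 → crit2 U ¬wait1])).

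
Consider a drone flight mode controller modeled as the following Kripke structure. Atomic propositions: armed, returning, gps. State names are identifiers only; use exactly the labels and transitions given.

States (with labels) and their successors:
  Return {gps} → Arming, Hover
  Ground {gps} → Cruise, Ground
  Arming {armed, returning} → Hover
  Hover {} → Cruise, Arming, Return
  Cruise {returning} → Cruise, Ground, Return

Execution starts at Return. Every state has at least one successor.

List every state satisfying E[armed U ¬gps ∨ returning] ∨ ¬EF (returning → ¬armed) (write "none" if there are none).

{Arming, Hover, Cruise}

States satisfying armed: {Arming}.
States satisfying ¬gps ∨ returning: {Arming, Hover, Cruise}.
States satisfying E[armed U ¬gps ∨ returning]: {Arming, Hover, Cruise}.
States satisfying returning → ¬armed: {Return, Ground, Hover, Cruise}.
States satisfying EF (returning → ¬armed): {Return, Ground, Arming, Hover, Cruise}.
States satisfying ¬EF (returning → ¬armed): ∅.
States satisfying E[armed U ¬gps ∨ returning] ∨ ¬EF (returning → ¬armed): {Arming, Hover, Cruise}.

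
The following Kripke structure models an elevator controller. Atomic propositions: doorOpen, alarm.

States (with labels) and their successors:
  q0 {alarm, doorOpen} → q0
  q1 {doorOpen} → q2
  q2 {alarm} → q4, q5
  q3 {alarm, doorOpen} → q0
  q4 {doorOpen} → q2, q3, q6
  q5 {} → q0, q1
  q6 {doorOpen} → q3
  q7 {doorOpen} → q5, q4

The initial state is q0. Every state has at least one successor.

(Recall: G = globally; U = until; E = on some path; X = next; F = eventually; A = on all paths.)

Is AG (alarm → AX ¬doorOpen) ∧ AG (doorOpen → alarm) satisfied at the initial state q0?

States satisfying alarm → AX ¬doorOpen: {q1, q4, q5, q6, q7}.
States satisfying AG (alarm → AX ¬doorOpen): ∅.
States satisfying doorOpen → alarm: {q0, q2, q3, q5}.
States satisfying AG (doorOpen → alarm): {q0, q3}.
States satisfying AG (alarm → AX ¬doorOpen) ∧ AG (doorOpen → alarm): ∅.
q0 ∉ Sat(AG (alarm → AX ¬doorOpen) ∧ AG (doorOpen → alarm)).

No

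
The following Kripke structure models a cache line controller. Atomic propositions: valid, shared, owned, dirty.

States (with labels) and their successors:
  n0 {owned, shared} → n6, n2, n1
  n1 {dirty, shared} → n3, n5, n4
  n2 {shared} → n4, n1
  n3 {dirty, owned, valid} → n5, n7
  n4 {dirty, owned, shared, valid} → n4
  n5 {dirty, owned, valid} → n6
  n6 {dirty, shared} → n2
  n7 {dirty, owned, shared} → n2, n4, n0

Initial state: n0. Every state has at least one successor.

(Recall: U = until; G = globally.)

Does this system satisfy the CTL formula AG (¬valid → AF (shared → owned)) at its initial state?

Satisfied

States satisfying ¬valid → AF (shared → owned): {n0, n1, n2, n3, n4, n5, n6, n7}.
States satisfying AG (¬valid → AF (shared → owned)): {n0, n1, n2, n3, n4, n5, n6, n7}.
Every state reachable from n0 satisfies ¬valid → AF (shared → owned).
n0 ∈ Sat(AG (¬valid → AF (shared → owned))).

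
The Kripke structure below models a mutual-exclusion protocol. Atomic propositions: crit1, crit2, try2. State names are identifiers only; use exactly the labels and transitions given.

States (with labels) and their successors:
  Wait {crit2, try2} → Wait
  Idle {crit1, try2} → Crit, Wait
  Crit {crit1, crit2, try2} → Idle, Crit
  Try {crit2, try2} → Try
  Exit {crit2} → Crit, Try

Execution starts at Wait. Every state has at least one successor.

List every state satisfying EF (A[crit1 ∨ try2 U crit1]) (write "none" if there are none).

{Idle, Crit, Exit}

States satisfying A[crit1 ∨ try2 U crit1]: {Idle, Crit}.
States satisfying EF (A[crit1 ∨ try2 U crit1]): {Idle, Crit, Exit}.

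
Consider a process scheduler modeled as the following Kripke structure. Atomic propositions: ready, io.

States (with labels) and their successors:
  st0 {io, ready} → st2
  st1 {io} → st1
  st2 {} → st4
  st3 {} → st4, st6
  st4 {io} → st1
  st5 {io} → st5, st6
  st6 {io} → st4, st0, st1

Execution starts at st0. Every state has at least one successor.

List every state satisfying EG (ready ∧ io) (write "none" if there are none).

States satisfying ready ∧ io: {st0}.
States satisfying EG (ready ∧ io): ∅.

none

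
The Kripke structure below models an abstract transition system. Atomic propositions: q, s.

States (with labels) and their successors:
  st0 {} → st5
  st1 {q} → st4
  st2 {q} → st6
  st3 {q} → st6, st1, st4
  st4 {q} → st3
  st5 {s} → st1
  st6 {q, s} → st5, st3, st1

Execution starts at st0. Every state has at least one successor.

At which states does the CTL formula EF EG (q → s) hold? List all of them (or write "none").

States satisfying EG (q → s): ∅.
States satisfying EF EG (q → s): ∅.

none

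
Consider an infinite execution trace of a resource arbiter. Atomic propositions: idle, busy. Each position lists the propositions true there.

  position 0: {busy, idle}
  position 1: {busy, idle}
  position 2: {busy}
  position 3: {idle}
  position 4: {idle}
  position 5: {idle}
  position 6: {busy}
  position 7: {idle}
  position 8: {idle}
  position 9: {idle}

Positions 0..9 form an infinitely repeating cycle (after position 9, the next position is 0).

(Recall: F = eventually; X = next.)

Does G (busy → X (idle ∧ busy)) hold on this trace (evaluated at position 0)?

busy → X (idle ∧ busy) must hold at every position from 0 onward. It fails at position 1, so G (busy → X (idle ∧ busy)) is false.
Positions where busy holds: 0, 1, 2, 6.
Check X (idle ∧ busy) at each: 0→ok, 1→fails, 2→fails, 6→fails.

Violated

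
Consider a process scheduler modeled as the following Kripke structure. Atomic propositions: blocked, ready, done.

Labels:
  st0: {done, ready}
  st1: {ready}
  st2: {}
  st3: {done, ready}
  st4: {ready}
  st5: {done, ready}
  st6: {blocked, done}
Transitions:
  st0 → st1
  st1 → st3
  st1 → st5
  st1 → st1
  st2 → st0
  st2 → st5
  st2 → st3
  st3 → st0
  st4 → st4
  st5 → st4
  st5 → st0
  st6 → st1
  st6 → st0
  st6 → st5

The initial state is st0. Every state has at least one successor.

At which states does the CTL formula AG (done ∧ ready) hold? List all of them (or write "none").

States satisfying done ∧ ready: {st0, st3, st5}.
States satisfying AG (done ∧ ready): ∅.

none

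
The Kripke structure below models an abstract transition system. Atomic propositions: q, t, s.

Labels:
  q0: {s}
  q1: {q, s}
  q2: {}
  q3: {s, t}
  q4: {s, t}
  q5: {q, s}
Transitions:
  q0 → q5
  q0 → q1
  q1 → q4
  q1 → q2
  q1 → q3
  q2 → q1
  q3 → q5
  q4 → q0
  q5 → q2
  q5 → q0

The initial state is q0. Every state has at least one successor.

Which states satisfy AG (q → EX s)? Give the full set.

States satisfying q → EX s: {q0, q1, q2, q3, q4, q5}.
States satisfying AG (q → EX s): {q0, q1, q2, q3, q4, q5}.

{q0, q1, q2, q3, q4, q5}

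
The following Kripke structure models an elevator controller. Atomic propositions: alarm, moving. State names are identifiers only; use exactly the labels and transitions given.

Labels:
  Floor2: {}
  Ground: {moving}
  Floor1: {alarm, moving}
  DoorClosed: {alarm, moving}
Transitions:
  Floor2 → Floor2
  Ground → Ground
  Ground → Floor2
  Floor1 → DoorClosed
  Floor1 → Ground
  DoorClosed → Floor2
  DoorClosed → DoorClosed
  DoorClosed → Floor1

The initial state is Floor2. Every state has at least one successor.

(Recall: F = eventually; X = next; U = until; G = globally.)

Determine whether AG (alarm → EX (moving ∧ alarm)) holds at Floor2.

Satisfied

States satisfying alarm → EX (moving ∧ alarm): {Floor2, Ground, Floor1, DoorClosed}.
States satisfying AG (alarm → EX (moving ∧ alarm)): {Floor2, Ground, Floor1, DoorClosed}.
Every state reachable from Floor2 satisfies alarm → EX (moving ∧ alarm).
Floor2 ∈ Sat(AG (alarm → EX (moving ∧ alarm))).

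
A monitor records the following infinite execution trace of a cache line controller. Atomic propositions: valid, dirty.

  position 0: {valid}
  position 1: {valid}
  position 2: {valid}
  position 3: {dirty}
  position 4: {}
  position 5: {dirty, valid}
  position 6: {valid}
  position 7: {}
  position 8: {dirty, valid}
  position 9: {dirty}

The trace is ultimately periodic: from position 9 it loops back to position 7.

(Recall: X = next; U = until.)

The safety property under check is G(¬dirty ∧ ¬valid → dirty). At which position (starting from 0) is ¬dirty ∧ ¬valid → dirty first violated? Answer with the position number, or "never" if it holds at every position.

Check ¬dirty ∧ ¬valid → dirty at each position in order: 0 ✓, 1 ✓, 2 ✓, 3 ✓.
At position 4 the labels are {}, so ¬dirty ∧ ¬valid → dirty is false there. This is the first violation.

4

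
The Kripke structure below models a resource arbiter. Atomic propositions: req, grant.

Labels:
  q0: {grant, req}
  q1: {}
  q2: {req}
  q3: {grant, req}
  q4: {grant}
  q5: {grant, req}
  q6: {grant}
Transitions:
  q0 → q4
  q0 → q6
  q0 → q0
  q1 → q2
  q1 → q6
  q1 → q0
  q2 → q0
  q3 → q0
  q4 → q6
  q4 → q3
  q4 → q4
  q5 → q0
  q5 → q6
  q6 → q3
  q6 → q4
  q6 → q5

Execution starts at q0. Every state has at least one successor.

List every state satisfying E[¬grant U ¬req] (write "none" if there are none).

{q1, q4, q6}

States satisfying ¬grant: {q1, q2}.
States satisfying ¬req: {q1, q4, q6}.
States satisfying E[¬grant U ¬req]: {q1, q4, q6}.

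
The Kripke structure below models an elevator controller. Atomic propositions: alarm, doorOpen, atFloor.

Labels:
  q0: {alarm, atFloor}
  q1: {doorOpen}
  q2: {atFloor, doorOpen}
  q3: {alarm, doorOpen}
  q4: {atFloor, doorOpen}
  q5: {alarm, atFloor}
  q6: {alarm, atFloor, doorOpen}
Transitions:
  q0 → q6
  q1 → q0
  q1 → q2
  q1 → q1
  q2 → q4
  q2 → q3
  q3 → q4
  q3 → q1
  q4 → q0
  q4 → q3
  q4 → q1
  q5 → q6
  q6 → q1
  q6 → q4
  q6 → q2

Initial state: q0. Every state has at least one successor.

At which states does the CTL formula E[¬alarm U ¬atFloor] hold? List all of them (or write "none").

{q1, q2, q3, q4}

States satisfying ¬alarm: {q1, q2, q4}.
States satisfying ¬atFloor: {q1, q3}.
States satisfying E[¬alarm U ¬atFloor]: {q1, q2, q3, q4}.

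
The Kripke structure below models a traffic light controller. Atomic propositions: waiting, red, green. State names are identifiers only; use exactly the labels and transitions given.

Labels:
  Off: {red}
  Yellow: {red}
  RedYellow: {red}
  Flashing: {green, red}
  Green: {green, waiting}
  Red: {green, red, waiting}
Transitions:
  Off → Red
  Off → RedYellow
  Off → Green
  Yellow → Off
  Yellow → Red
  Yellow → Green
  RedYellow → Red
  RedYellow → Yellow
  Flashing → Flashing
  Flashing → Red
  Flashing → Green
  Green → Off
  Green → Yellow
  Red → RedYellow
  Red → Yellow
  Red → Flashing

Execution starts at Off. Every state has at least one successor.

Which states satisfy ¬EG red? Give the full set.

{Green}

States satisfying red: {Off, Yellow, RedYellow, Flashing, Red}.
States satisfying EG red: {Off, Yellow, RedYellow, Flashing, Red}.
States satisfying ¬EG red: {Green}.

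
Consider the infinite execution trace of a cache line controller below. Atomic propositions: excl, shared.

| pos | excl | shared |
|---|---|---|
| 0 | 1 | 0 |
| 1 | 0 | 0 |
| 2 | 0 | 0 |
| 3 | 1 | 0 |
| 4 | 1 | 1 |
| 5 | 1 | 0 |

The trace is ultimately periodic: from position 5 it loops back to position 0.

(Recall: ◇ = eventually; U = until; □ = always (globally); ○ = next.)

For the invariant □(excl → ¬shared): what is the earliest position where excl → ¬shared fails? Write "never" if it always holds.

Check excl → ¬shared at each position in order: 0 ✓, 1 ✓, 2 ✓, 3 ✓.
At position 4 the labels are {excl, shared}, so excl → ¬shared is false there. This is the first violation.

4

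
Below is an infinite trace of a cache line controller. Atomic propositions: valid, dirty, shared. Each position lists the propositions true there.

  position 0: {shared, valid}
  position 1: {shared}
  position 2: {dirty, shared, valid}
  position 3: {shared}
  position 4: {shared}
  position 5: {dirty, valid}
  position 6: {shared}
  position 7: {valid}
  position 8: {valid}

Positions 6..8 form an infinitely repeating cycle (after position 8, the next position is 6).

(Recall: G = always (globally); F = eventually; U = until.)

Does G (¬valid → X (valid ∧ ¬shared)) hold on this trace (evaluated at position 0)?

¬valid → X (valid ∧ ¬shared) must hold at every position from 0 onward. It fails at position 1, so G (¬valid → X (valid ∧ ¬shared)) is false.
Positions where ¬valid holds: 1, 3, 4, 6.
Check X (valid ∧ ¬shared) at each: 1→fails, 3→fails, 4→ok, 6→ok.

Does not hold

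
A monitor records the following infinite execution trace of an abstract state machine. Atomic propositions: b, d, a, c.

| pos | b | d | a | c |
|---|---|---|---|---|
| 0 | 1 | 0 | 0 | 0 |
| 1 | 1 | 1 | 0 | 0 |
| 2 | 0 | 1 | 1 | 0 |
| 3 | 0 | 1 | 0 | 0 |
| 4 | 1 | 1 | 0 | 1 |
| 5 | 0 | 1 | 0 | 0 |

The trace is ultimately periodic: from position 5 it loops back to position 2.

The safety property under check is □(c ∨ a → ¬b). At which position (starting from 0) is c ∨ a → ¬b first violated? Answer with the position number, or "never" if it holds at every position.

4

Check c ∨ a → ¬b at each position in order: 0 ✓, 1 ✓, 2 ✓, 3 ✓.
At position 4 the labels are {b, c, d}, so c ∨ a → ¬b is false there. This is the first violation.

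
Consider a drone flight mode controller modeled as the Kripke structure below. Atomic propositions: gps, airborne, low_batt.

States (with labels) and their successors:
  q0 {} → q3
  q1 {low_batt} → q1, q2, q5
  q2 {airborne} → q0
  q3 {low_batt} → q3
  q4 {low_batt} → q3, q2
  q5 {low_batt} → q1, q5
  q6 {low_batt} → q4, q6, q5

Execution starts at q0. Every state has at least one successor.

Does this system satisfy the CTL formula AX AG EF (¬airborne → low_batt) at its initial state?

States satisfying AG EF (¬airborne → low_batt): {q0, q1, q2, q3, q4, q5, q6}.
States satisfying AX AG EF (¬airborne → low_batt): {q0, q1, q2, q3, q4, q5, q6}.
q0 ∈ Sat(AX AG EF (¬airborne → low_batt)).

Yes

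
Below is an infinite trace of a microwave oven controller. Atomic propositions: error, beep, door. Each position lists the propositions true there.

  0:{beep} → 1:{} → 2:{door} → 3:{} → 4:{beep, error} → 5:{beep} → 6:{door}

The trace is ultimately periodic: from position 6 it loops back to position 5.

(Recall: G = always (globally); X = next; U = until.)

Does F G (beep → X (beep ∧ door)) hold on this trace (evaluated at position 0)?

G (beep → X (beep ∧ door)) is false at every position 0..6, so it never becomes true and F G (beep → X (beep ∧ door)) fails.

No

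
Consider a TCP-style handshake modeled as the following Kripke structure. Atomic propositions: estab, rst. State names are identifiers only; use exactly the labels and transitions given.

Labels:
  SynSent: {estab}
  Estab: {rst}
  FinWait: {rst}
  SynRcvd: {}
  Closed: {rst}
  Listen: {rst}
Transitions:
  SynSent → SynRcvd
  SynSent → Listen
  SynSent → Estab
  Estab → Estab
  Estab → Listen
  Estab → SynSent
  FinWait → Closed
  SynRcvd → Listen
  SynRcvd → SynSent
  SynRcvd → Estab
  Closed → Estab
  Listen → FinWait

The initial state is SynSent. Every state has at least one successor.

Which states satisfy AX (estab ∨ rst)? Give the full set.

States satisfying estab ∨ rst: {SynSent, Estab, FinWait, Closed, Listen}.
States satisfying AX (estab ∨ rst): {Estab, FinWait, SynRcvd, Closed, Listen}.

{Estab, FinWait, SynRcvd, Closed, Listen}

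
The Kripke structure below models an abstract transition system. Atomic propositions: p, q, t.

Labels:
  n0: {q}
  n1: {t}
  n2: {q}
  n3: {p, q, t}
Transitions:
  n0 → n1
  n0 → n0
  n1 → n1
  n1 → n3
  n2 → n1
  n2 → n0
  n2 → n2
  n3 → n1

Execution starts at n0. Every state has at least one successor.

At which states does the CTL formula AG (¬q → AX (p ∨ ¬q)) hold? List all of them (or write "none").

{n0, n1, n2, n3}

States satisfying ¬q → AX (p ∨ ¬q): {n0, n1, n2, n3}.
States satisfying AG (¬q → AX (p ∨ ¬q)): {n0, n1, n2, n3}.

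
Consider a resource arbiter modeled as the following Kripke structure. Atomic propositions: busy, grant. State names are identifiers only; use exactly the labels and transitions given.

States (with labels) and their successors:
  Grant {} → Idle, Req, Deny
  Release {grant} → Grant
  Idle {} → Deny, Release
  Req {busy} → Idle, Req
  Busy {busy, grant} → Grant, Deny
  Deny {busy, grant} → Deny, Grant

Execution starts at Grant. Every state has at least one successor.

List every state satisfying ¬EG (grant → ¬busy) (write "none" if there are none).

States satisfying grant → ¬busy: {Grant, Release, Idle, Req}.
States satisfying EG (grant → ¬busy): {Grant, Release, Idle, Req}.
States satisfying ¬EG (grant → ¬busy): {Busy, Deny}.

{Busy, Deny}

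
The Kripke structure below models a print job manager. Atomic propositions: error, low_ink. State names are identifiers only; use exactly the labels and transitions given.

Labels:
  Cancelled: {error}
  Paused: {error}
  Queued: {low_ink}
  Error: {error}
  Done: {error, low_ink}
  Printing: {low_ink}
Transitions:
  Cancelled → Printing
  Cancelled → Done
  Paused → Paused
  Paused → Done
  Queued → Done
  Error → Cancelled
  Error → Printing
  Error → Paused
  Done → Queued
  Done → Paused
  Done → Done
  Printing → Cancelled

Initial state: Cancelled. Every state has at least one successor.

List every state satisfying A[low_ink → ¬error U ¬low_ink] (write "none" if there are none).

States satisfying low_ink → ¬error: {Cancelled, Paused, Queued, Error, Printing}.
States satisfying ¬low_ink: {Cancelled, Paused, Error}.
States satisfying A[low_ink → ¬error U ¬low_ink]: {Cancelled, Paused, Error, Printing}.

{Cancelled, Paused, Error, Printing}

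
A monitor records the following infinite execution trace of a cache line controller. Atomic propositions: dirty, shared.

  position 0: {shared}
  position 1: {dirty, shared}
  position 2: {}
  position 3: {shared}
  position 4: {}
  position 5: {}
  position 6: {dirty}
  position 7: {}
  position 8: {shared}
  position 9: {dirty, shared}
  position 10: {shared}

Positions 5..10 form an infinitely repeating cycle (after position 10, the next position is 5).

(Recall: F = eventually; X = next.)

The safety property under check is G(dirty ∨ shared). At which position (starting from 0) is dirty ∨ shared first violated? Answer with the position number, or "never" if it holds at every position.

2

Check dirty ∨ shared at each position in order: 0 ✓, 1 ✓.
At position 2 the labels are {}, so dirty ∨ shared is false there. This is the first violation.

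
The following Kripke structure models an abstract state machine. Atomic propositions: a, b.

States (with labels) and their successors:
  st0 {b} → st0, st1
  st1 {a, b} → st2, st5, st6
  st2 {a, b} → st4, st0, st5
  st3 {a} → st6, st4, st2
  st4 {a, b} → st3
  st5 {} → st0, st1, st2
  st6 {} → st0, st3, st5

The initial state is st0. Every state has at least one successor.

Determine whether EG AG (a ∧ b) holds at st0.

Does not hold

States satisfying AG (a ∧ b): ∅.
States satisfying EG AG (a ∧ b): ∅.
No suitable path/successor from st0 witnesses the formula.
st0 ∉ Sat(EG AG (a ∧ b)).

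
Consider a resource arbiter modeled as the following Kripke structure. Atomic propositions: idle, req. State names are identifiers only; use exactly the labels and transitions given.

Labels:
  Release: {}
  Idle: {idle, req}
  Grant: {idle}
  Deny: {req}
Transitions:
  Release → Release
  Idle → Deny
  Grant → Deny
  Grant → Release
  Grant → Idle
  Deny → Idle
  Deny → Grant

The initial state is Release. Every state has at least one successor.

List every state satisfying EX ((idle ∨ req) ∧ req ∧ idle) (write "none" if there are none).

{Grant, Deny}

States satisfying (idle ∨ req) ∧ req ∧ idle: {Idle}.
States satisfying EX ((idle ∨ req) ∧ req ∧ idle): {Grant, Deny}.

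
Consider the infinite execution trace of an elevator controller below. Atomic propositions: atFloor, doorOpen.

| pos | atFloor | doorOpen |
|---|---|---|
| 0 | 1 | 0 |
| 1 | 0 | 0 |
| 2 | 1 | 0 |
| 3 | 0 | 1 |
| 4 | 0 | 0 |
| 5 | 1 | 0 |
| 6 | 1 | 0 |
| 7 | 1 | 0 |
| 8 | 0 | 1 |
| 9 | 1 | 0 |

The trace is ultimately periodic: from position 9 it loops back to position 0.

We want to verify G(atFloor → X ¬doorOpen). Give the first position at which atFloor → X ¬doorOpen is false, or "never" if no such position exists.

2

Check atFloor → X ¬doorOpen at each position in order: 0 ✓, 1 ✓.
At position 2 the labels are {atFloor} and the next position 3 has {doorOpen}, so atFloor → X ¬doorOpen is false there. This is the first violation.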